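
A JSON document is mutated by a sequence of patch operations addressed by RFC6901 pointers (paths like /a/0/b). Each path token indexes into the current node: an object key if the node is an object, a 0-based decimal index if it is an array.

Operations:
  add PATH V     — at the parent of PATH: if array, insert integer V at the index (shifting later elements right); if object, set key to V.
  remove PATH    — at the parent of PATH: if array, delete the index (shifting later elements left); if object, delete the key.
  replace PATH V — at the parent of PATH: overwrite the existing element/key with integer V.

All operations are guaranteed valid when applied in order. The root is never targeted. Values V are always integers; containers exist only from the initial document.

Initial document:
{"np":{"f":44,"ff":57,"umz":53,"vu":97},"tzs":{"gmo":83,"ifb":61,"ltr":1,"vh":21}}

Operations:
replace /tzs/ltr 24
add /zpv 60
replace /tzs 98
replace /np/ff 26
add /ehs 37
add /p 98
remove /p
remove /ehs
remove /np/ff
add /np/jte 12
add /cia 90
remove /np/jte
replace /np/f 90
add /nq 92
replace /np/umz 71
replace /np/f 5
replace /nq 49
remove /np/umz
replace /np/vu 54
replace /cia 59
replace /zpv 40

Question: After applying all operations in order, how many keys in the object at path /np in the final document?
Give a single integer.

Answer: 2

Derivation:
After op 1 (replace /tzs/ltr 24): {"np":{"f":44,"ff":57,"umz":53,"vu":97},"tzs":{"gmo":83,"ifb":61,"ltr":24,"vh":21}}
After op 2 (add /zpv 60): {"np":{"f":44,"ff":57,"umz":53,"vu":97},"tzs":{"gmo":83,"ifb":61,"ltr":24,"vh":21},"zpv":60}
After op 3 (replace /tzs 98): {"np":{"f":44,"ff":57,"umz":53,"vu":97},"tzs":98,"zpv":60}
After op 4 (replace /np/ff 26): {"np":{"f":44,"ff":26,"umz":53,"vu":97},"tzs":98,"zpv":60}
After op 5 (add /ehs 37): {"ehs":37,"np":{"f":44,"ff":26,"umz":53,"vu":97},"tzs":98,"zpv":60}
After op 6 (add /p 98): {"ehs":37,"np":{"f":44,"ff":26,"umz":53,"vu":97},"p":98,"tzs":98,"zpv":60}
After op 7 (remove /p): {"ehs":37,"np":{"f":44,"ff":26,"umz":53,"vu":97},"tzs":98,"zpv":60}
After op 8 (remove /ehs): {"np":{"f":44,"ff":26,"umz":53,"vu":97},"tzs":98,"zpv":60}
After op 9 (remove /np/ff): {"np":{"f":44,"umz":53,"vu":97},"tzs":98,"zpv":60}
After op 10 (add /np/jte 12): {"np":{"f":44,"jte":12,"umz":53,"vu":97},"tzs":98,"zpv":60}
After op 11 (add /cia 90): {"cia":90,"np":{"f":44,"jte":12,"umz":53,"vu":97},"tzs":98,"zpv":60}
After op 12 (remove /np/jte): {"cia":90,"np":{"f":44,"umz":53,"vu":97},"tzs":98,"zpv":60}
After op 13 (replace /np/f 90): {"cia":90,"np":{"f":90,"umz":53,"vu":97},"tzs":98,"zpv":60}
After op 14 (add /nq 92): {"cia":90,"np":{"f":90,"umz":53,"vu":97},"nq":92,"tzs":98,"zpv":60}
After op 15 (replace /np/umz 71): {"cia":90,"np":{"f":90,"umz":71,"vu":97},"nq":92,"tzs":98,"zpv":60}
After op 16 (replace /np/f 5): {"cia":90,"np":{"f":5,"umz":71,"vu":97},"nq":92,"tzs":98,"zpv":60}
After op 17 (replace /nq 49): {"cia":90,"np":{"f":5,"umz":71,"vu":97},"nq":49,"tzs":98,"zpv":60}
After op 18 (remove /np/umz): {"cia":90,"np":{"f":5,"vu":97},"nq":49,"tzs":98,"zpv":60}
After op 19 (replace /np/vu 54): {"cia":90,"np":{"f":5,"vu":54},"nq":49,"tzs":98,"zpv":60}
After op 20 (replace /cia 59): {"cia":59,"np":{"f":5,"vu":54},"nq":49,"tzs":98,"zpv":60}
After op 21 (replace /zpv 40): {"cia":59,"np":{"f":5,"vu":54},"nq":49,"tzs":98,"zpv":40}
Size at path /np: 2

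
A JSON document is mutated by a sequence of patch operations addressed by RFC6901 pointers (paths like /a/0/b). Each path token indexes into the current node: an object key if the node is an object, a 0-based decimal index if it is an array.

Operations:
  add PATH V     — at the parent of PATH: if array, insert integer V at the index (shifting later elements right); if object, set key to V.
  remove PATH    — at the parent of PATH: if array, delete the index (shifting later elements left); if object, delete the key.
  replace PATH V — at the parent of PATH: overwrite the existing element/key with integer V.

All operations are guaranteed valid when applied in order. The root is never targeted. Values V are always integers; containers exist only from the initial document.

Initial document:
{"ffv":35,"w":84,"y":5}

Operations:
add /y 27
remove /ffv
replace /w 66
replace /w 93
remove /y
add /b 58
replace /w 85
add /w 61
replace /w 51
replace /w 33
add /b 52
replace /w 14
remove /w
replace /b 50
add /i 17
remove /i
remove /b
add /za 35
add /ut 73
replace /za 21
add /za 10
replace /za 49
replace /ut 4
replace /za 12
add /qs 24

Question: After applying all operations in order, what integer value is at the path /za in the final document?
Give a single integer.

Answer: 12

Derivation:
After op 1 (add /y 27): {"ffv":35,"w":84,"y":27}
After op 2 (remove /ffv): {"w":84,"y":27}
After op 3 (replace /w 66): {"w":66,"y":27}
After op 4 (replace /w 93): {"w":93,"y":27}
After op 5 (remove /y): {"w":93}
After op 6 (add /b 58): {"b":58,"w":93}
After op 7 (replace /w 85): {"b":58,"w":85}
After op 8 (add /w 61): {"b":58,"w":61}
After op 9 (replace /w 51): {"b":58,"w":51}
After op 10 (replace /w 33): {"b":58,"w":33}
After op 11 (add /b 52): {"b":52,"w":33}
After op 12 (replace /w 14): {"b":52,"w":14}
After op 13 (remove /w): {"b":52}
After op 14 (replace /b 50): {"b":50}
After op 15 (add /i 17): {"b":50,"i":17}
After op 16 (remove /i): {"b":50}
After op 17 (remove /b): {}
After op 18 (add /za 35): {"za":35}
After op 19 (add /ut 73): {"ut":73,"za":35}
After op 20 (replace /za 21): {"ut":73,"za":21}
After op 21 (add /za 10): {"ut":73,"za":10}
After op 22 (replace /za 49): {"ut":73,"za":49}
After op 23 (replace /ut 4): {"ut":4,"za":49}
After op 24 (replace /za 12): {"ut":4,"za":12}
After op 25 (add /qs 24): {"qs":24,"ut":4,"za":12}
Value at /za: 12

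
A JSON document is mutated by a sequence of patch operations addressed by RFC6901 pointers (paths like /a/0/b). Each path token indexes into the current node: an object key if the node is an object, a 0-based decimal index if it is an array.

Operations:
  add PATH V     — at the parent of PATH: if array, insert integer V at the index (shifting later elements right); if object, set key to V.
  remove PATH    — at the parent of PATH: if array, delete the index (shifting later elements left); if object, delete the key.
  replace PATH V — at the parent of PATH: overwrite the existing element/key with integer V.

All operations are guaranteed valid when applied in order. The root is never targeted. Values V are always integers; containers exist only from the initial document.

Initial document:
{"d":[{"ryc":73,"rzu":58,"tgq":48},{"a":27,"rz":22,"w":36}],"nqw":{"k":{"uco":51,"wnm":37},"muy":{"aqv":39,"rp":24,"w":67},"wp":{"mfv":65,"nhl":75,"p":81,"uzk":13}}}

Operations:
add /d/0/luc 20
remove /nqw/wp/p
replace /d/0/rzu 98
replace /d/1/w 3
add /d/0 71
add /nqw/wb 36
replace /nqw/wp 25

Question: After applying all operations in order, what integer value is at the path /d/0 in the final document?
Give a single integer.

Answer: 71

Derivation:
After op 1 (add /d/0/luc 20): {"d":[{"luc":20,"ryc":73,"rzu":58,"tgq":48},{"a":27,"rz":22,"w":36}],"nqw":{"k":{"uco":51,"wnm":37},"muy":{"aqv":39,"rp":24,"w":67},"wp":{"mfv":65,"nhl":75,"p":81,"uzk":13}}}
After op 2 (remove /nqw/wp/p): {"d":[{"luc":20,"ryc":73,"rzu":58,"tgq":48},{"a":27,"rz":22,"w":36}],"nqw":{"k":{"uco":51,"wnm":37},"muy":{"aqv":39,"rp":24,"w":67},"wp":{"mfv":65,"nhl":75,"uzk":13}}}
After op 3 (replace /d/0/rzu 98): {"d":[{"luc":20,"ryc":73,"rzu":98,"tgq":48},{"a":27,"rz":22,"w":36}],"nqw":{"k":{"uco":51,"wnm":37},"muy":{"aqv":39,"rp":24,"w":67},"wp":{"mfv":65,"nhl":75,"uzk":13}}}
After op 4 (replace /d/1/w 3): {"d":[{"luc":20,"ryc":73,"rzu":98,"tgq":48},{"a":27,"rz":22,"w":3}],"nqw":{"k":{"uco":51,"wnm":37},"muy":{"aqv":39,"rp":24,"w":67},"wp":{"mfv":65,"nhl":75,"uzk":13}}}
After op 5 (add /d/0 71): {"d":[71,{"luc":20,"ryc":73,"rzu":98,"tgq":48},{"a":27,"rz":22,"w":3}],"nqw":{"k":{"uco":51,"wnm":37},"muy":{"aqv":39,"rp":24,"w":67},"wp":{"mfv":65,"nhl":75,"uzk":13}}}
After op 6 (add /nqw/wb 36): {"d":[71,{"luc":20,"ryc":73,"rzu":98,"tgq":48},{"a":27,"rz":22,"w":3}],"nqw":{"k":{"uco":51,"wnm":37},"muy":{"aqv":39,"rp":24,"w":67},"wb":36,"wp":{"mfv":65,"nhl":75,"uzk":13}}}
After op 7 (replace /nqw/wp 25): {"d":[71,{"luc":20,"ryc":73,"rzu":98,"tgq":48},{"a":27,"rz":22,"w":3}],"nqw":{"k":{"uco":51,"wnm":37},"muy":{"aqv":39,"rp":24,"w":67},"wb":36,"wp":25}}
Value at /d/0: 71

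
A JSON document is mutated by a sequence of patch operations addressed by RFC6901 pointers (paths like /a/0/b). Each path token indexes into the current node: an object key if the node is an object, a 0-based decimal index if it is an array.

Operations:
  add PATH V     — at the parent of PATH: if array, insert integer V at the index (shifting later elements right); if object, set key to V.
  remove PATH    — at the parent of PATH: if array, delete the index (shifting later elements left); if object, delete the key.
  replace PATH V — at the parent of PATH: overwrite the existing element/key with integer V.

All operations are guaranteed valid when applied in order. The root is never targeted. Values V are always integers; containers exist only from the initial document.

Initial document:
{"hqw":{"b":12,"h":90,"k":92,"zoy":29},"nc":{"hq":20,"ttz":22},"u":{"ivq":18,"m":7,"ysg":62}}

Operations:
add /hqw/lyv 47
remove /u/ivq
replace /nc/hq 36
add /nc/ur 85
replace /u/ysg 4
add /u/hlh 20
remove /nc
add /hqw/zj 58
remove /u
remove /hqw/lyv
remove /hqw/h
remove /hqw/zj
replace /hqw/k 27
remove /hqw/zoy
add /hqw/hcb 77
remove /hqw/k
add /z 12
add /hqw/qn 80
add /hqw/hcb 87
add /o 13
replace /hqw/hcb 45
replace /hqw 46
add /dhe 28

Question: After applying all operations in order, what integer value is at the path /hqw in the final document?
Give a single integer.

Answer: 46

Derivation:
After op 1 (add /hqw/lyv 47): {"hqw":{"b":12,"h":90,"k":92,"lyv":47,"zoy":29},"nc":{"hq":20,"ttz":22},"u":{"ivq":18,"m":7,"ysg":62}}
After op 2 (remove /u/ivq): {"hqw":{"b":12,"h":90,"k":92,"lyv":47,"zoy":29},"nc":{"hq":20,"ttz":22},"u":{"m":7,"ysg":62}}
After op 3 (replace /nc/hq 36): {"hqw":{"b":12,"h":90,"k":92,"lyv":47,"zoy":29},"nc":{"hq":36,"ttz":22},"u":{"m":7,"ysg":62}}
After op 4 (add /nc/ur 85): {"hqw":{"b":12,"h":90,"k":92,"lyv":47,"zoy":29},"nc":{"hq":36,"ttz":22,"ur":85},"u":{"m":7,"ysg":62}}
After op 5 (replace /u/ysg 4): {"hqw":{"b":12,"h":90,"k":92,"lyv":47,"zoy":29},"nc":{"hq":36,"ttz":22,"ur":85},"u":{"m":7,"ysg":4}}
After op 6 (add /u/hlh 20): {"hqw":{"b":12,"h":90,"k":92,"lyv":47,"zoy":29},"nc":{"hq":36,"ttz":22,"ur":85},"u":{"hlh":20,"m":7,"ysg":4}}
After op 7 (remove /nc): {"hqw":{"b":12,"h":90,"k":92,"lyv":47,"zoy":29},"u":{"hlh":20,"m":7,"ysg":4}}
After op 8 (add /hqw/zj 58): {"hqw":{"b":12,"h":90,"k":92,"lyv":47,"zj":58,"zoy":29},"u":{"hlh":20,"m":7,"ysg":4}}
After op 9 (remove /u): {"hqw":{"b":12,"h":90,"k":92,"lyv":47,"zj":58,"zoy":29}}
After op 10 (remove /hqw/lyv): {"hqw":{"b":12,"h":90,"k":92,"zj":58,"zoy":29}}
After op 11 (remove /hqw/h): {"hqw":{"b":12,"k":92,"zj":58,"zoy":29}}
After op 12 (remove /hqw/zj): {"hqw":{"b":12,"k":92,"zoy":29}}
After op 13 (replace /hqw/k 27): {"hqw":{"b":12,"k":27,"zoy":29}}
After op 14 (remove /hqw/zoy): {"hqw":{"b":12,"k":27}}
After op 15 (add /hqw/hcb 77): {"hqw":{"b":12,"hcb":77,"k":27}}
After op 16 (remove /hqw/k): {"hqw":{"b":12,"hcb":77}}
After op 17 (add /z 12): {"hqw":{"b":12,"hcb":77},"z":12}
After op 18 (add /hqw/qn 80): {"hqw":{"b":12,"hcb":77,"qn":80},"z":12}
After op 19 (add /hqw/hcb 87): {"hqw":{"b":12,"hcb":87,"qn":80},"z":12}
After op 20 (add /o 13): {"hqw":{"b":12,"hcb":87,"qn":80},"o":13,"z":12}
After op 21 (replace /hqw/hcb 45): {"hqw":{"b":12,"hcb":45,"qn":80},"o":13,"z":12}
After op 22 (replace /hqw 46): {"hqw":46,"o":13,"z":12}
After op 23 (add /dhe 28): {"dhe":28,"hqw":46,"o":13,"z":12}
Value at /hqw: 46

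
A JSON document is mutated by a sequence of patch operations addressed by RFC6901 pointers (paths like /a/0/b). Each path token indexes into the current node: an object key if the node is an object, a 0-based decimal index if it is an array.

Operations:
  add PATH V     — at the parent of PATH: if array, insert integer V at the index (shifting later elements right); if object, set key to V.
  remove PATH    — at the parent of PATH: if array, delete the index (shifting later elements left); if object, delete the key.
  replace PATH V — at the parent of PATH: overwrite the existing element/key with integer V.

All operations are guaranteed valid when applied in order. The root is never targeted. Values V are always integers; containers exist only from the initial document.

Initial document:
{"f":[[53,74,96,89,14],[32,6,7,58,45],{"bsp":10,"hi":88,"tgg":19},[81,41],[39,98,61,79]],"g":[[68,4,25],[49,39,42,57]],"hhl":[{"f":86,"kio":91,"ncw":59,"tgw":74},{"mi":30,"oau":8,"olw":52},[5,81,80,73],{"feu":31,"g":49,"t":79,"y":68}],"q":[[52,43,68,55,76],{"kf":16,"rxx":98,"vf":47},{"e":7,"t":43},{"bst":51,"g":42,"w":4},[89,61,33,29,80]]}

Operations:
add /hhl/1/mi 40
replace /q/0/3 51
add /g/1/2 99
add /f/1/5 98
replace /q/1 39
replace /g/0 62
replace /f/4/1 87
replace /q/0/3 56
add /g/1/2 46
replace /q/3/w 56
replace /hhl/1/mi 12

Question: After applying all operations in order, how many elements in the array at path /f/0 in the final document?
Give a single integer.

After op 1 (add /hhl/1/mi 40): {"f":[[53,74,96,89,14],[32,6,7,58,45],{"bsp":10,"hi":88,"tgg":19},[81,41],[39,98,61,79]],"g":[[68,4,25],[49,39,42,57]],"hhl":[{"f":86,"kio":91,"ncw":59,"tgw":74},{"mi":40,"oau":8,"olw":52},[5,81,80,73],{"feu":31,"g":49,"t":79,"y":68}],"q":[[52,43,68,55,76],{"kf":16,"rxx":98,"vf":47},{"e":7,"t":43},{"bst":51,"g":42,"w":4},[89,61,33,29,80]]}
After op 2 (replace /q/0/3 51): {"f":[[53,74,96,89,14],[32,6,7,58,45],{"bsp":10,"hi":88,"tgg":19},[81,41],[39,98,61,79]],"g":[[68,4,25],[49,39,42,57]],"hhl":[{"f":86,"kio":91,"ncw":59,"tgw":74},{"mi":40,"oau":8,"olw":52},[5,81,80,73],{"feu":31,"g":49,"t":79,"y":68}],"q":[[52,43,68,51,76],{"kf":16,"rxx":98,"vf":47},{"e":7,"t":43},{"bst":51,"g":42,"w":4},[89,61,33,29,80]]}
After op 3 (add /g/1/2 99): {"f":[[53,74,96,89,14],[32,6,7,58,45],{"bsp":10,"hi":88,"tgg":19},[81,41],[39,98,61,79]],"g":[[68,4,25],[49,39,99,42,57]],"hhl":[{"f":86,"kio":91,"ncw":59,"tgw":74},{"mi":40,"oau":8,"olw":52},[5,81,80,73],{"feu":31,"g":49,"t":79,"y":68}],"q":[[52,43,68,51,76],{"kf":16,"rxx":98,"vf":47},{"e":7,"t":43},{"bst":51,"g":42,"w":4},[89,61,33,29,80]]}
After op 4 (add /f/1/5 98): {"f":[[53,74,96,89,14],[32,6,7,58,45,98],{"bsp":10,"hi":88,"tgg":19},[81,41],[39,98,61,79]],"g":[[68,4,25],[49,39,99,42,57]],"hhl":[{"f":86,"kio":91,"ncw":59,"tgw":74},{"mi":40,"oau":8,"olw":52},[5,81,80,73],{"feu":31,"g":49,"t":79,"y":68}],"q":[[52,43,68,51,76],{"kf":16,"rxx":98,"vf":47},{"e":7,"t":43},{"bst":51,"g":42,"w":4},[89,61,33,29,80]]}
After op 5 (replace /q/1 39): {"f":[[53,74,96,89,14],[32,6,7,58,45,98],{"bsp":10,"hi":88,"tgg":19},[81,41],[39,98,61,79]],"g":[[68,4,25],[49,39,99,42,57]],"hhl":[{"f":86,"kio":91,"ncw":59,"tgw":74},{"mi":40,"oau":8,"olw":52},[5,81,80,73],{"feu":31,"g":49,"t":79,"y":68}],"q":[[52,43,68,51,76],39,{"e":7,"t":43},{"bst":51,"g":42,"w":4},[89,61,33,29,80]]}
After op 6 (replace /g/0 62): {"f":[[53,74,96,89,14],[32,6,7,58,45,98],{"bsp":10,"hi":88,"tgg":19},[81,41],[39,98,61,79]],"g":[62,[49,39,99,42,57]],"hhl":[{"f":86,"kio":91,"ncw":59,"tgw":74},{"mi":40,"oau":8,"olw":52},[5,81,80,73],{"feu":31,"g":49,"t":79,"y":68}],"q":[[52,43,68,51,76],39,{"e":7,"t":43},{"bst":51,"g":42,"w":4},[89,61,33,29,80]]}
After op 7 (replace /f/4/1 87): {"f":[[53,74,96,89,14],[32,6,7,58,45,98],{"bsp":10,"hi":88,"tgg":19},[81,41],[39,87,61,79]],"g":[62,[49,39,99,42,57]],"hhl":[{"f":86,"kio":91,"ncw":59,"tgw":74},{"mi":40,"oau":8,"olw":52},[5,81,80,73],{"feu":31,"g":49,"t":79,"y":68}],"q":[[52,43,68,51,76],39,{"e":7,"t":43},{"bst":51,"g":42,"w":4},[89,61,33,29,80]]}
After op 8 (replace /q/0/3 56): {"f":[[53,74,96,89,14],[32,6,7,58,45,98],{"bsp":10,"hi":88,"tgg":19},[81,41],[39,87,61,79]],"g":[62,[49,39,99,42,57]],"hhl":[{"f":86,"kio":91,"ncw":59,"tgw":74},{"mi":40,"oau":8,"olw":52},[5,81,80,73],{"feu":31,"g":49,"t":79,"y":68}],"q":[[52,43,68,56,76],39,{"e":7,"t":43},{"bst":51,"g":42,"w":4},[89,61,33,29,80]]}
After op 9 (add /g/1/2 46): {"f":[[53,74,96,89,14],[32,6,7,58,45,98],{"bsp":10,"hi":88,"tgg":19},[81,41],[39,87,61,79]],"g":[62,[49,39,46,99,42,57]],"hhl":[{"f":86,"kio":91,"ncw":59,"tgw":74},{"mi":40,"oau":8,"olw":52},[5,81,80,73],{"feu":31,"g":49,"t":79,"y":68}],"q":[[52,43,68,56,76],39,{"e":7,"t":43},{"bst":51,"g":42,"w":4},[89,61,33,29,80]]}
After op 10 (replace /q/3/w 56): {"f":[[53,74,96,89,14],[32,6,7,58,45,98],{"bsp":10,"hi":88,"tgg":19},[81,41],[39,87,61,79]],"g":[62,[49,39,46,99,42,57]],"hhl":[{"f":86,"kio":91,"ncw":59,"tgw":74},{"mi":40,"oau":8,"olw":52},[5,81,80,73],{"feu":31,"g":49,"t":79,"y":68}],"q":[[52,43,68,56,76],39,{"e":7,"t":43},{"bst":51,"g":42,"w":56},[89,61,33,29,80]]}
After op 11 (replace /hhl/1/mi 12): {"f":[[53,74,96,89,14],[32,6,7,58,45,98],{"bsp":10,"hi":88,"tgg":19},[81,41],[39,87,61,79]],"g":[62,[49,39,46,99,42,57]],"hhl":[{"f":86,"kio":91,"ncw":59,"tgw":74},{"mi":12,"oau":8,"olw":52},[5,81,80,73],{"feu":31,"g":49,"t":79,"y":68}],"q":[[52,43,68,56,76],39,{"e":7,"t":43},{"bst":51,"g":42,"w":56},[89,61,33,29,80]]}
Size at path /f/0: 5

Answer: 5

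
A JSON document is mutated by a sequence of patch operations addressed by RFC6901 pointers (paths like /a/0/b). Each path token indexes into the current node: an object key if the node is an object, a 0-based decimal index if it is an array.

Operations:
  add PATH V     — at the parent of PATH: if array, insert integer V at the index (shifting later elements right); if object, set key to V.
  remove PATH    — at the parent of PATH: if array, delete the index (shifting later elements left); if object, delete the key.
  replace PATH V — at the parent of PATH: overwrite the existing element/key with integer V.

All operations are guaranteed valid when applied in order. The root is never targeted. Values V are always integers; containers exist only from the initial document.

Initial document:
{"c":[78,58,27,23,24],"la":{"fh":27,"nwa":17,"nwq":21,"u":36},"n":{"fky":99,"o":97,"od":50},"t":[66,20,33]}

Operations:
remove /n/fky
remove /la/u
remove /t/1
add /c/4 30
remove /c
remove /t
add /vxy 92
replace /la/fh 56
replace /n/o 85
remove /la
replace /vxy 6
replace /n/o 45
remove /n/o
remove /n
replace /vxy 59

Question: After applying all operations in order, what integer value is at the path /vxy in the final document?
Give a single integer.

Answer: 59

Derivation:
After op 1 (remove /n/fky): {"c":[78,58,27,23,24],"la":{"fh":27,"nwa":17,"nwq":21,"u":36},"n":{"o":97,"od":50},"t":[66,20,33]}
After op 2 (remove /la/u): {"c":[78,58,27,23,24],"la":{"fh":27,"nwa":17,"nwq":21},"n":{"o":97,"od":50},"t":[66,20,33]}
After op 3 (remove /t/1): {"c":[78,58,27,23,24],"la":{"fh":27,"nwa":17,"nwq":21},"n":{"o":97,"od":50},"t":[66,33]}
After op 4 (add /c/4 30): {"c":[78,58,27,23,30,24],"la":{"fh":27,"nwa":17,"nwq":21},"n":{"o":97,"od":50},"t":[66,33]}
After op 5 (remove /c): {"la":{"fh":27,"nwa":17,"nwq":21},"n":{"o":97,"od":50},"t":[66,33]}
After op 6 (remove /t): {"la":{"fh":27,"nwa":17,"nwq":21},"n":{"o":97,"od":50}}
After op 7 (add /vxy 92): {"la":{"fh":27,"nwa":17,"nwq":21},"n":{"o":97,"od":50},"vxy":92}
After op 8 (replace /la/fh 56): {"la":{"fh":56,"nwa":17,"nwq":21},"n":{"o":97,"od":50},"vxy":92}
After op 9 (replace /n/o 85): {"la":{"fh":56,"nwa":17,"nwq":21},"n":{"o":85,"od":50},"vxy":92}
After op 10 (remove /la): {"n":{"o":85,"od":50},"vxy":92}
After op 11 (replace /vxy 6): {"n":{"o":85,"od":50},"vxy":6}
After op 12 (replace /n/o 45): {"n":{"o":45,"od":50},"vxy":6}
After op 13 (remove /n/o): {"n":{"od":50},"vxy":6}
After op 14 (remove /n): {"vxy":6}
After op 15 (replace /vxy 59): {"vxy":59}
Value at /vxy: 59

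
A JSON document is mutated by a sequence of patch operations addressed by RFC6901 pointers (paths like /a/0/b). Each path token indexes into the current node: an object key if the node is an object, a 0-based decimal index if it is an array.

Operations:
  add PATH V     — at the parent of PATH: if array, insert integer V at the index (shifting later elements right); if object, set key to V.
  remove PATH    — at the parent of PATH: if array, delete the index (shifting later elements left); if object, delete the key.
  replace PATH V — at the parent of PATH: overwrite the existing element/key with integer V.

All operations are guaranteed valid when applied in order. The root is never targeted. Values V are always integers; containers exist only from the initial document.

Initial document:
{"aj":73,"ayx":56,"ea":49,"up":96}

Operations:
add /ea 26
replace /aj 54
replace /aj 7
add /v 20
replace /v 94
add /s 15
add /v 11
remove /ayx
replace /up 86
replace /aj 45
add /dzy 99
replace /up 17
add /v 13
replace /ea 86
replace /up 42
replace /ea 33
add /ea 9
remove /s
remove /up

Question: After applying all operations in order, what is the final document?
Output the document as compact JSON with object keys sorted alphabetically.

Answer: {"aj":45,"dzy":99,"ea":9,"v":13}

Derivation:
After op 1 (add /ea 26): {"aj":73,"ayx":56,"ea":26,"up":96}
After op 2 (replace /aj 54): {"aj":54,"ayx":56,"ea":26,"up":96}
After op 3 (replace /aj 7): {"aj":7,"ayx":56,"ea":26,"up":96}
After op 4 (add /v 20): {"aj":7,"ayx":56,"ea":26,"up":96,"v":20}
After op 5 (replace /v 94): {"aj":7,"ayx":56,"ea":26,"up":96,"v":94}
After op 6 (add /s 15): {"aj":7,"ayx":56,"ea":26,"s":15,"up":96,"v":94}
After op 7 (add /v 11): {"aj":7,"ayx":56,"ea":26,"s":15,"up":96,"v":11}
After op 8 (remove /ayx): {"aj":7,"ea":26,"s":15,"up":96,"v":11}
After op 9 (replace /up 86): {"aj":7,"ea":26,"s":15,"up":86,"v":11}
After op 10 (replace /aj 45): {"aj":45,"ea":26,"s":15,"up":86,"v":11}
After op 11 (add /dzy 99): {"aj":45,"dzy":99,"ea":26,"s":15,"up":86,"v":11}
After op 12 (replace /up 17): {"aj":45,"dzy":99,"ea":26,"s":15,"up":17,"v":11}
After op 13 (add /v 13): {"aj":45,"dzy":99,"ea":26,"s":15,"up":17,"v":13}
After op 14 (replace /ea 86): {"aj":45,"dzy":99,"ea":86,"s":15,"up":17,"v":13}
After op 15 (replace /up 42): {"aj":45,"dzy":99,"ea":86,"s":15,"up":42,"v":13}
After op 16 (replace /ea 33): {"aj":45,"dzy":99,"ea":33,"s":15,"up":42,"v":13}
After op 17 (add /ea 9): {"aj":45,"dzy":99,"ea":9,"s":15,"up":42,"v":13}
After op 18 (remove /s): {"aj":45,"dzy":99,"ea":9,"up":42,"v":13}
After op 19 (remove /up): {"aj":45,"dzy":99,"ea":9,"v":13}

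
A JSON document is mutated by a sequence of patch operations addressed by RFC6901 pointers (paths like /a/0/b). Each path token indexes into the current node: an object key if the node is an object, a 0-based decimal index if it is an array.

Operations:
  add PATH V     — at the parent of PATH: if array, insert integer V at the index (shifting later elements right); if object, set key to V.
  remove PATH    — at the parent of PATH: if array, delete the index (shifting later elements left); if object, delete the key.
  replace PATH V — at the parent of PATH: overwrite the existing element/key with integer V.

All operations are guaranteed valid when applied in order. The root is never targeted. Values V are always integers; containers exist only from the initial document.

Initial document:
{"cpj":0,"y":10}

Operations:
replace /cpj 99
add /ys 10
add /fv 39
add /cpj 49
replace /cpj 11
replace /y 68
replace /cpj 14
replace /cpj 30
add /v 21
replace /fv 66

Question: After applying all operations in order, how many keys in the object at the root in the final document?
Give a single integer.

After op 1 (replace /cpj 99): {"cpj":99,"y":10}
After op 2 (add /ys 10): {"cpj":99,"y":10,"ys":10}
After op 3 (add /fv 39): {"cpj":99,"fv":39,"y":10,"ys":10}
After op 4 (add /cpj 49): {"cpj":49,"fv":39,"y":10,"ys":10}
After op 5 (replace /cpj 11): {"cpj":11,"fv":39,"y":10,"ys":10}
After op 6 (replace /y 68): {"cpj":11,"fv":39,"y":68,"ys":10}
After op 7 (replace /cpj 14): {"cpj":14,"fv":39,"y":68,"ys":10}
After op 8 (replace /cpj 30): {"cpj":30,"fv":39,"y":68,"ys":10}
After op 9 (add /v 21): {"cpj":30,"fv":39,"v":21,"y":68,"ys":10}
After op 10 (replace /fv 66): {"cpj":30,"fv":66,"v":21,"y":68,"ys":10}
Size at the root: 5

Answer: 5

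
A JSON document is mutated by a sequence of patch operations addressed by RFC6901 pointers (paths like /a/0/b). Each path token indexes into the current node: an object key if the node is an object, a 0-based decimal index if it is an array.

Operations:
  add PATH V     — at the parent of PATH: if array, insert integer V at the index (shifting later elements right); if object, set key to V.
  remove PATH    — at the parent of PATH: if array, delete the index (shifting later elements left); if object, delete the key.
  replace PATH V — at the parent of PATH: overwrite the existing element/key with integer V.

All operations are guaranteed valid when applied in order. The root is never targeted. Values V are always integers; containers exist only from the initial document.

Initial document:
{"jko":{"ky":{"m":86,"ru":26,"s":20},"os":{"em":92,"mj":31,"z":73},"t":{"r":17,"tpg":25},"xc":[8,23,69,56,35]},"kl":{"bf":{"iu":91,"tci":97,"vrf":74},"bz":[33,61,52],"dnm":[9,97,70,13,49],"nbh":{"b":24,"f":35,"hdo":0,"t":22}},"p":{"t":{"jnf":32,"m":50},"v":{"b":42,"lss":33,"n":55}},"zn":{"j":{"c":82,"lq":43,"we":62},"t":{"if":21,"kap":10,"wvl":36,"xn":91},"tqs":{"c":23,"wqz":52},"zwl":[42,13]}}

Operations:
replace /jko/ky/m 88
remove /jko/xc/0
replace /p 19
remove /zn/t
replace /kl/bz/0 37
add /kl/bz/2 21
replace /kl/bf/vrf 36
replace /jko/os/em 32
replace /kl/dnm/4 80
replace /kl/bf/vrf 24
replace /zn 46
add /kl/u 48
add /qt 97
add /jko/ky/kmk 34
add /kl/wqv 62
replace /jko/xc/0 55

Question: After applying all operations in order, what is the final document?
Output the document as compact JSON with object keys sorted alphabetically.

After op 1 (replace /jko/ky/m 88): {"jko":{"ky":{"m":88,"ru":26,"s":20},"os":{"em":92,"mj":31,"z":73},"t":{"r":17,"tpg":25},"xc":[8,23,69,56,35]},"kl":{"bf":{"iu":91,"tci":97,"vrf":74},"bz":[33,61,52],"dnm":[9,97,70,13,49],"nbh":{"b":24,"f":35,"hdo":0,"t":22}},"p":{"t":{"jnf":32,"m":50},"v":{"b":42,"lss":33,"n":55}},"zn":{"j":{"c":82,"lq":43,"we":62},"t":{"if":21,"kap":10,"wvl":36,"xn":91},"tqs":{"c":23,"wqz":52},"zwl":[42,13]}}
After op 2 (remove /jko/xc/0): {"jko":{"ky":{"m":88,"ru":26,"s":20},"os":{"em":92,"mj":31,"z":73},"t":{"r":17,"tpg":25},"xc":[23,69,56,35]},"kl":{"bf":{"iu":91,"tci":97,"vrf":74},"bz":[33,61,52],"dnm":[9,97,70,13,49],"nbh":{"b":24,"f":35,"hdo":0,"t":22}},"p":{"t":{"jnf":32,"m":50},"v":{"b":42,"lss":33,"n":55}},"zn":{"j":{"c":82,"lq":43,"we":62},"t":{"if":21,"kap":10,"wvl":36,"xn":91},"tqs":{"c":23,"wqz":52},"zwl":[42,13]}}
After op 3 (replace /p 19): {"jko":{"ky":{"m":88,"ru":26,"s":20},"os":{"em":92,"mj":31,"z":73},"t":{"r":17,"tpg":25},"xc":[23,69,56,35]},"kl":{"bf":{"iu":91,"tci":97,"vrf":74},"bz":[33,61,52],"dnm":[9,97,70,13,49],"nbh":{"b":24,"f":35,"hdo":0,"t":22}},"p":19,"zn":{"j":{"c":82,"lq":43,"we":62},"t":{"if":21,"kap":10,"wvl":36,"xn":91},"tqs":{"c":23,"wqz":52},"zwl":[42,13]}}
After op 4 (remove /zn/t): {"jko":{"ky":{"m":88,"ru":26,"s":20},"os":{"em":92,"mj":31,"z":73},"t":{"r":17,"tpg":25},"xc":[23,69,56,35]},"kl":{"bf":{"iu":91,"tci":97,"vrf":74},"bz":[33,61,52],"dnm":[9,97,70,13,49],"nbh":{"b":24,"f":35,"hdo":0,"t":22}},"p":19,"zn":{"j":{"c":82,"lq":43,"we":62},"tqs":{"c":23,"wqz":52},"zwl":[42,13]}}
After op 5 (replace /kl/bz/0 37): {"jko":{"ky":{"m":88,"ru":26,"s":20},"os":{"em":92,"mj":31,"z":73},"t":{"r":17,"tpg":25},"xc":[23,69,56,35]},"kl":{"bf":{"iu":91,"tci":97,"vrf":74},"bz":[37,61,52],"dnm":[9,97,70,13,49],"nbh":{"b":24,"f":35,"hdo":0,"t":22}},"p":19,"zn":{"j":{"c":82,"lq":43,"we":62},"tqs":{"c":23,"wqz":52},"zwl":[42,13]}}
After op 6 (add /kl/bz/2 21): {"jko":{"ky":{"m":88,"ru":26,"s":20},"os":{"em":92,"mj":31,"z":73},"t":{"r":17,"tpg":25},"xc":[23,69,56,35]},"kl":{"bf":{"iu":91,"tci":97,"vrf":74},"bz":[37,61,21,52],"dnm":[9,97,70,13,49],"nbh":{"b":24,"f":35,"hdo":0,"t":22}},"p":19,"zn":{"j":{"c":82,"lq":43,"we":62},"tqs":{"c":23,"wqz":52},"zwl":[42,13]}}
After op 7 (replace /kl/bf/vrf 36): {"jko":{"ky":{"m":88,"ru":26,"s":20},"os":{"em":92,"mj":31,"z":73},"t":{"r":17,"tpg":25},"xc":[23,69,56,35]},"kl":{"bf":{"iu":91,"tci":97,"vrf":36},"bz":[37,61,21,52],"dnm":[9,97,70,13,49],"nbh":{"b":24,"f":35,"hdo":0,"t":22}},"p":19,"zn":{"j":{"c":82,"lq":43,"we":62},"tqs":{"c":23,"wqz":52},"zwl":[42,13]}}
After op 8 (replace /jko/os/em 32): {"jko":{"ky":{"m":88,"ru":26,"s":20},"os":{"em":32,"mj":31,"z":73},"t":{"r":17,"tpg":25},"xc":[23,69,56,35]},"kl":{"bf":{"iu":91,"tci":97,"vrf":36},"bz":[37,61,21,52],"dnm":[9,97,70,13,49],"nbh":{"b":24,"f":35,"hdo":0,"t":22}},"p":19,"zn":{"j":{"c":82,"lq":43,"we":62},"tqs":{"c":23,"wqz":52},"zwl":[42,13]}}
After op 9 (replace /kl/dnm/4 80): {"jko":{"ky":{"m":88,"ru":26,"s":20},"os":{"em":32,"mj":31,"z":73},"t":{"r":17,"tpg":25},"xc":[23,69,56,35]},"kl":{"bf":{"iu":91,"tci":97,"vrf":36},"bz":[37,61,21,52],"dnm":[9,97,70,13,80],"nbh":{"b":24,"f":35,"hdo":0,"t":22}},"p":19,"zn":{"j":{"c":82,"lq":43,"we":62},"tqs":{"c":23,"wqz":52},"zwl":[42,13]}}
After op 10 (replace /kl/bf/vrf 24): {"jko":{"ky":{"m":88,"ru":26,"s":20},"os":{"em":32,"mj":31,"z":73},"t":{"r":17,"tpg":25},"xc":[23,69,56,35]},"kl":{"bf":{"iu":91,"tci":97,"vrf":24},"bz":[37,61,21,52],"dnm":[9,97,70,13,80],"nbh":{"b":24,"f":35,"hdo":0,"t":22}},"p":19,"zn":{"j":{"c":82,"lq":43,"we":62},"tqs":{"c":23,"wqz":52},"zwl":[42,13]}}
After op 11 (replace /zn 46): {"jko":{"ky":{"m":88,"ru":26,"s":20},"os":{"em":32,"mj":31,"z":73},"t":{"r":17,"tpg":25},"xc":[23,69,56,35]},"kl":{"bf":{"iu":91,"tci":97,"vrf":24},"bz":[37,61,21,52],"dnm":[9,97,70,13,80],"nbh":{"b":24,"f":35,"hdo":0,"t":22}},"p":19,"zn":46}
After op 12 (add /kl/u 48): {"jko":{"ky":{"m":88,"ru":26,"s":20},"os":{"em":32,"mj":31,"z":73},"t":{"r":17,"tpg":25},"xc":[23,69,56,35]},"kl":{"bf":{"iu":91,"tci":97,"vrf":24},"bz":[37,61,21,52],"dnm":[9,97,70,13,80],"nbh":{"b":24,"f":35,"hdo":0,"t":22},"u":48},"p":19,"zn":46}
After op 13 (add /qt 97): {"jko":{"ky":{"m":88,"ru":26,"s":20},"os":{"em":32,"mj":31,"z":73},"t":{"r":17,"tpg":25},"xc":[23,69,56,35]},"kl":{"bf":{"iu":91,"tci":97,"vrf":24},"bz":[37,61,21,52],"dnm":[9,97,70,13,80],"nbh":{"b":24,"f":35,"hdo":0,"t":22},"u":48},"p":19,"qt":97,"zn":46}
After op 14 (add /jko/ky/kmk 34): {"jko":{"ky":{"kmk":34,"m":88,"ru":26,"s":20},"os":{"em":32,"mj":31,"z":73},"t":{"r":17,"tpg":25},"xc":[23,69,56,35]},"kl":{"bf":{"iu":91,"tci":97,"vrf":24},"bz":[37,61,21,52],"dnm":[9,97,70,13,80],"nbh":{"b":24,"f":35,"hdo":0,"t":22},"u":48},"p":19,"qt":97,"zn":46}
After op 15 (add /kl/wqv 62): {"jko":{"ky":{"kmk":34,"m":88,"ru":26,"s":20},"os":{"em":32,"mj":31,"z":73},"t":{"r":17,"tpg":25},"xc":[23,69,56,35]},"kl":{"bf":{"iu":91,"tci":97,"vrf":24},"bz":[37,61,21,52],"dnm":[9,97,70,13,80],"nbh":{"b":24,"f":35,"hdo":0,"t":22},"u":48,"wqv":62},"p":19,"qt":97,"zn":46}
After op 16 (replace /jko/xc/0 55): {"jko":{"ky":{"kmk":34,"m":88,"ru":26,"s":20},"os":{"em":32,"mj":31,"z":73},"t":{"r":17,"tpg":25},"xc":[55,69,56,35]},"kl":{"bf":{"iu":91,"tci":97,"vrf":24},"bz":[37,61,21,52],"dnm":[9,97,70,13,80],"nbh":{"b":24,"f":35,"hdo":0,"t":22},"u":48,"wqv":62},"p":19,"qt":97,"zn":46}

Answer: {"jko":{"ky":{"kmk":34,"m":88,"ru":26,"s":20},"os":{"em":32,"mj":31,"z":73},"t":{"r":17,"tpg":25},"xc":[55,69,56,35]},"kl":{"bf":{"iu":91,"tci":97,"vrf":24},"bz":[37,61,21,52],"dnm":[9,97,70,13,80],"nbh":{"b":24,"f":35,"hdo":0,"t":22},"u":48,"wqv":62},"p":19,"qt":97,"zn":46}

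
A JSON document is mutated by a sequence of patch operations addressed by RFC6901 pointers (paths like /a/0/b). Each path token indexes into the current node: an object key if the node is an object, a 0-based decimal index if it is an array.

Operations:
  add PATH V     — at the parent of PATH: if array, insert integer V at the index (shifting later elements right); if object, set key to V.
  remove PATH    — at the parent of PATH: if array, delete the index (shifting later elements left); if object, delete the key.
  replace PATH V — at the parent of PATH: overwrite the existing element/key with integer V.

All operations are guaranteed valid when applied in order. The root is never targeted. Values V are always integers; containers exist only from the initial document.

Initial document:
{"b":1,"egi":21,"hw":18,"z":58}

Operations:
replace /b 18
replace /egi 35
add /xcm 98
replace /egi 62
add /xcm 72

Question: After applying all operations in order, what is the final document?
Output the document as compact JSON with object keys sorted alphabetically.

Answer: {"b":18,"egi":62,"hw":18,"xcm":72,"z":58}

Derivation:
After op 1 (replace /b 18): {"b":18,"egi":21,"hw":18,"z":58}
After op 2 (replace /egi 35): {"b":18,"egi":35,"hw":18,"z":58}
After op 3 (add /xcm 98): {"b":18,"egi":35,"hw":18,"xcm":98,"z":58}
After op 4 (replace /egi 62): {"b":18,"egi":62,"hw":18,"xcm":98,"z":58}
After op 5 (add /xcm 72): {"b":18,"egi":62,"hw":18,"xcm":72,"z":58}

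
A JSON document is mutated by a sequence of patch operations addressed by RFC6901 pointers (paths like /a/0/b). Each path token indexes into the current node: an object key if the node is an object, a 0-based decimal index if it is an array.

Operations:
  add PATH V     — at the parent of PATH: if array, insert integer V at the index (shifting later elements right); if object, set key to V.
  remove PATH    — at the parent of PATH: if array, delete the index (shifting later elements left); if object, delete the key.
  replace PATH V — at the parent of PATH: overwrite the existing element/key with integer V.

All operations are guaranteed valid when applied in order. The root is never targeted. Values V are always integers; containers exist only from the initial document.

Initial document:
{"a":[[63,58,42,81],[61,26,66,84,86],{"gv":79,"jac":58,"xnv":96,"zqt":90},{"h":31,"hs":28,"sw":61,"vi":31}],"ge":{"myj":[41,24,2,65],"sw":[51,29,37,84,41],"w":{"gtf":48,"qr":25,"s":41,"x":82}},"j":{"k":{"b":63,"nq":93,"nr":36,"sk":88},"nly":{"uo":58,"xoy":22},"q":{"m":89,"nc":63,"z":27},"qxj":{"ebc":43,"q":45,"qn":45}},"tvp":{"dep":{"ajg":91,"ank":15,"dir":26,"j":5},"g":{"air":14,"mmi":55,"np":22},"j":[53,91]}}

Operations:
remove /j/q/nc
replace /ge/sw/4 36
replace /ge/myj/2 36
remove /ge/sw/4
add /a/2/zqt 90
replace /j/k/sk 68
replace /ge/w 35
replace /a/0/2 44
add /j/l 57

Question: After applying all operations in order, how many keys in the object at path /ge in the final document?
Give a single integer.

After op 1 (remove /j/q/nc): {"a":[[63,58,42,81],[61,26,66,84,86],{"gv":79,"jac":58,"xnv":96,"zqt":90},{"h":31,"hs":28,"sw":61,"vi":31}],"ge":{"myj":[41,24,2,65],"sw":[51,29,37,84,41],"w":{"gtf":48,"qr":25,"s":41,"x":82}},"j":{"k":{"b":63,"nq":93,"nr":36,"sk":88},"nly":{"uo":58,"xoy":22},"q":{"m":89,"z":27},"qxj":{"ebc":43,"q":45,"qn":45}},"tvp":{"dep":{"ajg":91,"ank":15,"dir":26,"j":5},"g":{"air":14,"mmi":55,"np":22},"j":[53,91]}}
After op 2 (replace /ge/sw/4 36): {"a":[[63,58,42,81],[61,26,66,84,86],{"gv":79,"jac":58,"xnv":96,"zqt":90},{"h":31,"hs":28,"sw":61,"vi":31}],"ge":{"myj":[41,24,2,65],"sw":[51,29,37,84,36],"w":{"gtf":48,"qr":25,"s":41,"x":82}},"j":{"k":{"b":63,"nq":93,"nr":36,"sk":88},"nly":{"uo":58,"xoy":22},"q":{"m":89,"z":27},"qxj":{"ebc":43,"q":45,"qn":45}},"tvp":{"dep":{"ajg":91,"ank":15,"dir":26,"j":5},"g":{"air":14,"mmi":55,"np":22},"j":[53,91]}}
After op 3 (replace /ge/myj/2 36): {"a":[[63,58,42,81],[61,26,66,84,86],{"gv":79,"jac":58,"xnv":96,"zqt":90},{"h":31,"hs":28,"sw":61,"vi":31}],"ge":{"myj":[41,24,36,65],"sw":[51,29,37,84,36],"w":{"gtf":48,"qr":25,"s":41,"x":82}},"j":{"k":{"b":63,"nq":93,"nr":36,"sk":88},"nly":{"uo":58,"xoy":22},"q":{"m":89,"z":27},"qxj":{"ebc":43,"q":45,"qn":45}},"tvp":{"dep":{"ajg":91,"ank":15,"dir":26,"j":5},"g":{"air":14,"mmi":55,"np":22},"j":[53,91]}}
After op 4 (remove /ge/sw/4): {"a":[[63,58,42,81],[61,26,66,84,86],{"gv":79,"jac":58,"xnv":96,"zqt":90},{"h":31,"hs":28,"sw":61,"vi":31}],"ge":{"myj":[41,24,36,65],"sw":[51,29,37,84],"w":{"gtf":48,"qr":25,"s":41,"x":82}},"j":{"k":{"b":63,"nq":93,"nr":36,"sk":88},"nly":{"uo":58,"xoy":22},"q":{"m":89,"z":27},"qxj":{"ebc":43,"q":45,"qn":45}},"tvp":{"dep":{"ajg":91,"ank":15,"dir":26,"j":5},"g":{"air":14,"mmi":55,"np":22},"j":[53,91]}}
After op 5 (add /a/2/zqt 90): {"a":[[63,58,42,81],[61,26,66,84,86],{"gv":79,"jac":58,"xnv":96,"zqt":90},{"h":31,"hs":28,"sw":61,"vi":31}],"ge":{"myj":[41,24,36,65],"sw":[51,29,37,84],"w":{"gtf":48,"qr":25,"s":41,"x":82}},"j":{"k":{"b":63,"nq":93,"nr":36,"sk":88},"nly":{"uo":58,"xoy":22},"q":{"m":89,"z":27},"qxj":{"ebc":43,"q":45,"qn":45}},"tvp":{"dep":{"ajg":91,"ank":15,"dir":26,"j":5},"g":{"air":14,"mmi":55,"np":22},"j":[53,91]}}
After op 6 (replace /j/k/sk 68): {"a":[[63,58,42,81],[61,26,66,84,86],{"gv":79,"jac":58,"xnv":96,"zqt":90},{"h":31,"hs":28,"sw":61,"vi":31}],"ge":{"myj":[41,24,36,65],"sw":[51,29,37,84],"w":{"gtf":48,"qr":25,"s":41,"x":82}},"j":{"k":{"b":63,"nq":93,"nr":36,"sk":68},"nly":{"uo":58,"xoy":22},"q":{"m":89,"z":27},"qxj":{"ebc":43,"q":45,"qn":45}},"tvp":{"dep":{"ajg":91,"ank":15,"dir":26,"j":5},"g":{"air":14,"mmi":55,"np":22},"j":[53,91]}}
After op 7 (replace /ge/w 35): {"a":[[63,58,42,81],[61,26,66,84,86],{"gv":79,"jac":58,"xnv":96,"zqt":90},{"h":31,"hs":28,"sw":61,"vi":31}],"ge":{"myj":[41,24,36,65],"sw":[51,29,37,84],"w":35},"j":{"k":{"b":63,"nq":93,"nr":36,"sk":68},"nly":{"uo":58,"xoy":22},"q":{"m":89,"z":27},"qxj":{"ebc":43,"q":45,"qn":45}},"tvp":{"dep":{"ajg":91,"ank":15,"dir":26,"j":5},"g":{"air":14,"mmi":55,"np":22},"j":[53,91]}}
After op 8 (replace /a/0/2 44): {"a":[[63,58,44,81],[61,26,66,84,86],{"gv":79,"jac":58,"xnv":96,"zqt":90},{"h":31,"hs":28,"sw":61,"vi":31}],"ge":{"myj":[41,24,36,65],"sw":[51,29,37,84],"w":35},"j":{"k":{"b":63,"nq":93,"nr":36,"sk":68},"nly":{"uo":58,"xoy":22},"q":{"m":89,"z":27},"qxj":{"ebc":43,"q":45,"qn":45}},"tvp":{"dep":{"ajg":91,"ank":15,"dir":26,"j":5},"g":{"air":14,"mmi":55,"np":22},"j":[53,91]}}
After op 9 (add /j/l 57): {"a":[[63,58,44,81],[61,26,66,84,86],{"gv":79,"jac":58,"xnv":96,"zqt":90},{"h":31,"hs":28,"sw":61,"vi":31}],"ge":{"myj":[41,24,36,65],"sw":[51,29,37,84],"w":35},"j":{"k":{"b":63,"nq":93,"nr":36,"sk":68},"l":57,"nly":{"uo":58,"xoy":22},"q":{"m":89,"z":27},"qxj":{"ebc":43,"q":45,"qn":45}},"tvp":{"dep":{"ajg":91,"ank":15,"dir":26,"j":5},"g":{"air":14,"mmi":55,"np":22},"j":[53,91]}}
Size at path /ge: 3

Answer: 3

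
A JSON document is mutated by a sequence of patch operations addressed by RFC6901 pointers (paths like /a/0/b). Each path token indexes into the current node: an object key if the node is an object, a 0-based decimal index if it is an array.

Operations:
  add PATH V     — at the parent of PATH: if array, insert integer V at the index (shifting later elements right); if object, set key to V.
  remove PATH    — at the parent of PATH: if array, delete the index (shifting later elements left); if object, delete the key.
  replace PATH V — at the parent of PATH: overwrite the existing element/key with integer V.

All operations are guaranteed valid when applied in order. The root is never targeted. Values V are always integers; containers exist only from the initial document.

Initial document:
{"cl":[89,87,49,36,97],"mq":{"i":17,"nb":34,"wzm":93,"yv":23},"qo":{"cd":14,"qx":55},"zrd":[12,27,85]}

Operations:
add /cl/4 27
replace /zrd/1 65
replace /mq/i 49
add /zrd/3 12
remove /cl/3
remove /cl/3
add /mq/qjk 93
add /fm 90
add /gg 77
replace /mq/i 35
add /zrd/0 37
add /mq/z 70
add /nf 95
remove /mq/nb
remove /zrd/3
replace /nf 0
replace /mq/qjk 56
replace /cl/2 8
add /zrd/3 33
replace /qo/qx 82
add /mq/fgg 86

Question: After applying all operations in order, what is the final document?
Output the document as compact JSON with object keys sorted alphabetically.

Answer: {"cl":[89,87,8,97],"fm":90,"gg":77,"mq":{"fgg":86,"i":35,"qjk":56,"wzm":93,"yv":23,"z":70},"nf":0,"qo":{"cd":14,"qx":82},"zrd":[37,12,65,33,12]}

Derivation:
After op 1 (add /cl/4 27): {"cl":[89,87,49,36,27,97],"mq":{"i":17,"nb":34,"wzm":93,"yv":23},"qo":{"cd":14,"qx":55},"zrd":[12,27,85]}
After op 2 (replace /zrd/1 65): {"cl":[89,87,49,36,27,97],"mq":{"i":17,"nb":34,"wzm":93,"yv":23},"qo":{"cd":14,"qx":55},"zrd":[12,65,85]}
After op 3 (replace /mq/i 49): {"cl":[89,87,49,36,27,97],"mq":{"i":49,"nb":34,"wzm":93,"yv":23},"qo":{"cd":14,"qx":55},"zrd":[12,65,85]}
After op 4 (add /zrd/3 12): {"cl":[89,87,49,36,27,97],"mq":{"i":49,"nb":34,"wzm":93,"yv":23},"qo":{"cd":14,"qx":55},"zrd":[12,65,85,12]}
After op 5 (remove /cl/3): {"cl":[89,87,49,27,97],"mq":{"i":49,"nb":34,"wzm":93,"yv":23},"qo":{"cd":14,"qx":55},"zrd":[12,65,85,12]}
After op 6 (remove /cl/3): {"cl":[89,87,49,97],"mq":{"i":49,"nb":34,"wzm":93,"yv":23},"qo":{"cd":14,"qx":55},"zrd":[12,65,85,12]}
After op 7 (add /mq/qjk 93): {"cl":[89,87,49,97],"mq":{"i":49,"nb":34,"qjk":93,"wzm":93,"yv":23},"qo":{"cd":14,"qx":55},"zrd":[12,65,85,12]}
After op 8 (add /fm 90): {"cl":[89,87,49,97],"fm":90,"mq":{"i":49,"nb":34,"qjk":93,"wzm":93,"yv":23},"qo":{"cd":14,"qx":55},"zrd":[12,65,85,12]}
After op 9 (add /gg 77): {"cl":[89,87,49,97],"fm":90,"gg":77,"mq":{"i":49,"nb":34,"qjk":93,"wzm":93,"yv":23},"qo":{"cd":14,"qx":55},"zrd":[12,65,85,12]}
After op 10 (replace /mq/i 35): {"cl":[89,87,49,97],"fm":90,"gg":77,"mq":{"i":35,"nb":34,"qjk":93,"wzm":93,"yv":23},"qo":{"cd":14,"qx":55},"zrd":[12,65,85,12]}
After op 11 (add /zrd/0 37): {"cl":[89,87,49,97],"fm":90,"gg":77,"mq":{"i":35,"nb":34,"qjk":93,"wzm":93,"yv":23},"qo":{"cd":14,"qx":55},"zrd":[37,12,65,85,12]}
After op 12 (add /mq/z 70): {"cl":[89,87,49,97],"fm":90,"gg":77,"mq":{"i":35,"nb":34,"qjk":93,"wzm":93,"yv":23,"z":70},"qo":{"cd":14,"qx":55},"zrd":[37,12,65,85,12]}
After op 13 (add /nf 95): {"cl":[89,87,49,97],"fm":90,"gg":77,"mq":{"i":35,"nb":34,"qjk":93,"wzm":93,"yv":23,"z":70},"nf":95,"qo":{"cd":14,"qx":55},"zrd":[37,12,65,85,12]}
After op 14 (remove /mq/nb): {"cl":[89,87,49,97],"fm":90,"gg":77,"mq":{"i":35,"qjk":93,"wzm":93,"yv":23,"z":70},"nf":95,"qo":{"cd":14,"qx":55},"zrd":[37,12,65,85,12]}
After op 15 (remove /zrd/3): {"cl":[89,87,49,97],"fm":90,"gg":77,"mq":{"i":35,"qjk":93,"wzm":93,"yv":23,"z":70},"nf":95,"qo":{"cd":14,"qx":55},"zrd":[37,12,65,12]}
After op 16 (replace /nf 0): {"cl":[89,87,49,97],"fm":90,"gg":77,"mq":{"i":35,"qjk":93,"wzm":93,"yv":23,"z":70},"nf":0,"qo":{"cd":14,"qx":55},"zrd":[37,12,65,12]}
After op 17 (replace /mq/qjk 56): {"cl":[89,87,49,97],"fm":90,"gg":77,"mq":{"i":35,"qjk":56,"wzm":93,"yv":23,"z":70},"nf":0,"qo":{"cd":14,"qx":55},"zrd":[37,12,65,12]}
After op 18 (replace /cl/2 8): {"cl":[89,87,8,97],"fm":90,"gg":77,"mq":{"i":35,"qjk":56,"wzm":93,"yv":23,"z":70},"nf":0,"qo":{"cd":14,"qx":55},"zrd":[37,12,65,12]}
After op 19 (add /zrd/3 33): {"cl":[89,87,8,97],"fm":90,"gg":77,"mq":{"i":35,"qjk":56,"wzm":93,"yv":23,"z":70},"nf":0,"qo":{"cd":14,"qx":55},"zrd":[37,12,65,33,12]}
After op 20 (replace /qo/qx 82): {"cl":[89,87,8,97],"fm":90,"gg":77,"mq":{"i":35,"qjk":56,"wzm":93,"yv":23,"z":70},"nf":0,"qo":{"cd":14,"qx":82},"zrd":[37,12,65,33,12]}
After op 21 (add /mq/fgg 86): {"cl":[89,87,8,97],"fm":90,"gg":77,"mq":{"fgg":86,"i":35,"qjk":56,"wzm":93,"yv":23,"z":70},"nf":0,"qo":{"cd":14,"qx":82},"zrd":[37,12,65,33,12]}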